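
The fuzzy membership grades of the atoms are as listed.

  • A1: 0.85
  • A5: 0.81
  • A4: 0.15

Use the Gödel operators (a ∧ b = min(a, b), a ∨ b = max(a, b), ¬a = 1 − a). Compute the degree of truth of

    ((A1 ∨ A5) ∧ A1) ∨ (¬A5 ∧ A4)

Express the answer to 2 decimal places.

0.85

A1 ∨ A5 = max(a, b) on (0.85, 0.81) = 0.85
(A1 ∨ A5) ∧ A1 = min(a, b) on (0.85, 0.85) = 0.85
¬A5 = 1 − 0.81 = 0.19
¬A5 ∧ A4 = min(a, b) on (0.19, 0.15) = 0.15
((A1 ∨ A5) ∧ A1) ∨ (¬A5 ∧ A4) = max(a, b) on (0.85, 0.15) = 0.85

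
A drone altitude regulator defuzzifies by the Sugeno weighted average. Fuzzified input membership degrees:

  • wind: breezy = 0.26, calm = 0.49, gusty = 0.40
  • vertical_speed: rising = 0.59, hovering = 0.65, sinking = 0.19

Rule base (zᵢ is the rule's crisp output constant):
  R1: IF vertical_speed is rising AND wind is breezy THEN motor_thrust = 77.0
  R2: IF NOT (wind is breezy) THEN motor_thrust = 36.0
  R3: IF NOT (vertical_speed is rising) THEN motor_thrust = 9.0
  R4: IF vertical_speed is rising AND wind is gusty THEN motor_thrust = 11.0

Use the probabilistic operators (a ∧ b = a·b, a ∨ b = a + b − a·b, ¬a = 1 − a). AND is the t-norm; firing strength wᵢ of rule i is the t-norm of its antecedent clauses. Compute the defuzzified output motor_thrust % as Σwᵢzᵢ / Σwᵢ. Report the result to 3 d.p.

29.062

R1 (z=77.0): rising=0.59, breezy=0.26; AND[a·b] → w = 0.1534
R2 (z=36.0): ¬breezy=1−0.26=0.74 → w = 0.7400
R3 (z=9.0): ¬rising=1−0.59=0.41 → w = 0.4100
R4 (z=11.0): rising=0.59, gusty=0.40; AND[a·b] → w = 0.2360
Weighted average = (0.1534·77.0 + 0.7400·36.0 + 0.4100·9.0 + 0.2360·11.0) / (0.1534 + 0.7400 + 0.4100 + 0.2360)
  = 44.7378 / 1.5394 = 29.062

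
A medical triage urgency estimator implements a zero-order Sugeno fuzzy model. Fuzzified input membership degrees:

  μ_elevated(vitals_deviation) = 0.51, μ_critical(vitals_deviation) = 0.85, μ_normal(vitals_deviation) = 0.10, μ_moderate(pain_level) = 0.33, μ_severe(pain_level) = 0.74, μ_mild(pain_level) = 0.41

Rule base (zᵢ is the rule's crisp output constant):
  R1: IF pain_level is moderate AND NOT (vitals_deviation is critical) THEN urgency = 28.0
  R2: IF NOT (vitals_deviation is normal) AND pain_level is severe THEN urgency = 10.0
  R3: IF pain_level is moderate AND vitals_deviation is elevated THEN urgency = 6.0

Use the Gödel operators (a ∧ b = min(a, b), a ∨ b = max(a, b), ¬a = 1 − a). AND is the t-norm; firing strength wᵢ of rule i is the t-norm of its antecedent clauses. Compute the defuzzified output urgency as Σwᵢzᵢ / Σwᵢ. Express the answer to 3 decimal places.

R1 (z=28.0): moderate=0.33, ¬critical=1−0.85=0.15; AND[min(a, b)] → w = 0.15
R2 (z=10.0): ¬normal=1−0.10=0.90, severe=0.74; AND[min(a, b)] → w = 0.74
R3 (z=6.0): moderate=0.33, elevated=0.51; AND[min(a, b)] → w = 0.33
Weighted average = (0.15·28.0 + 0.74·10.0 + 0.33·6.0) / (0.15 + 0.74 + 0.33)
  = 13.5800 / 1.2200 = 11.131

11.131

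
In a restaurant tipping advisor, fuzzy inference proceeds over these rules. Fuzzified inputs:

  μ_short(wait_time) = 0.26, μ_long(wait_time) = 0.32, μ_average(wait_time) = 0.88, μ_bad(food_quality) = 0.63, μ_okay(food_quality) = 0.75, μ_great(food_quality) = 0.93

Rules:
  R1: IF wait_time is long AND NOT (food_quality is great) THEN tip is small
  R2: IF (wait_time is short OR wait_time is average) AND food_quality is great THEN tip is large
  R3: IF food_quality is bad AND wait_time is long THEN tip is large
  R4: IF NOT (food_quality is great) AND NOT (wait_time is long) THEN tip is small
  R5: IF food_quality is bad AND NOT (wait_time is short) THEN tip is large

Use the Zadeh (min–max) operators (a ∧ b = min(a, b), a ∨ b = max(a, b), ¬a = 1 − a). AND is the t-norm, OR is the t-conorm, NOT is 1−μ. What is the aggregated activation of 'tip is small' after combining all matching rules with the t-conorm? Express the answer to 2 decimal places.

R1: long=0.32, ¬great=1−0.93=0.07; AND[min(a, b)] → w = 0.07
R2: (short=0.26 OR average=0.88) = 0.88; AND[min(a, b)] with great=0.93 → w = 0.88
R3: bad=0.63, long=0.32; AND[min(a, b)] → w = 0.32
R4: ¬great=1−0.93=0.07, ¬long=1−0.32=0.68; AND[min(a, b)] → w = 0.07
R5: bad=0.63, ¬short=1−0.26=0.74; AND[min(a, b)] → w = 0.63
Rules with consequent 'small': {R1, R4} → strengths 0.07, 0.07
Aggregate via t-conorm [max(a, b)]: 0.07

0.07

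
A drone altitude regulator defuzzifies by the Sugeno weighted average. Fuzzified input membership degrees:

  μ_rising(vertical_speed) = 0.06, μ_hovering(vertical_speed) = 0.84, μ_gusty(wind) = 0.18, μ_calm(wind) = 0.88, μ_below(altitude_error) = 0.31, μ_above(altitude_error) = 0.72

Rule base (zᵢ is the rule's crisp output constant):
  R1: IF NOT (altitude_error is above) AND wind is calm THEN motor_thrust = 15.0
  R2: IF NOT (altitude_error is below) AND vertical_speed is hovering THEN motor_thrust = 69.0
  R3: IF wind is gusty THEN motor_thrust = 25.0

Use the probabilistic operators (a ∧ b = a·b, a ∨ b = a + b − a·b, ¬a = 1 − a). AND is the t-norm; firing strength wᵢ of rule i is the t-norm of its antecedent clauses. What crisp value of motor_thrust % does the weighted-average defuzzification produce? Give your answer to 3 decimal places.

47.901

R1 (z=15.0): ¬above=1−0.72=0.28, calm=0.88; AND[a·b] → w = 0.2464
R2 (z=69.0): ¬below=1−0.31=0.69, hovering=0.84; AND[a·b] → w = 0.5796
R3 (z=25.0): gusty=0.18 → w = 0.1800
Weighted average = (0.2464·15.0 + 0.5796·69.0 + 0.1800·25.0) / (0.2464 + 0.5796 + 0.1800)
  = 48.1884 / 1.0060 = 47.901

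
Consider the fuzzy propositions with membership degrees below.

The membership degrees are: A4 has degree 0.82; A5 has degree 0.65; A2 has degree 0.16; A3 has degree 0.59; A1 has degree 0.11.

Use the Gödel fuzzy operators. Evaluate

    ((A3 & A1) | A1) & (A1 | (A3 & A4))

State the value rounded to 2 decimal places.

A3 & A1 = min(a, b) on (0.59, 0.11) = 0.11
(A3 & A1) | A1 = max(a, b) on (0.11, 0.11) = 0.11
A3 & A4 = min(a, b) on (0.59, 0.82) = 0.59
A1 | (A3 & A4) = max(a, b) on (0.11, 0.59) = 0.59
((A3 & A1) | A1) & (A1 | (A3 & A4)) = min(a, b) on (0.11, 0.59) = 0.11

0.11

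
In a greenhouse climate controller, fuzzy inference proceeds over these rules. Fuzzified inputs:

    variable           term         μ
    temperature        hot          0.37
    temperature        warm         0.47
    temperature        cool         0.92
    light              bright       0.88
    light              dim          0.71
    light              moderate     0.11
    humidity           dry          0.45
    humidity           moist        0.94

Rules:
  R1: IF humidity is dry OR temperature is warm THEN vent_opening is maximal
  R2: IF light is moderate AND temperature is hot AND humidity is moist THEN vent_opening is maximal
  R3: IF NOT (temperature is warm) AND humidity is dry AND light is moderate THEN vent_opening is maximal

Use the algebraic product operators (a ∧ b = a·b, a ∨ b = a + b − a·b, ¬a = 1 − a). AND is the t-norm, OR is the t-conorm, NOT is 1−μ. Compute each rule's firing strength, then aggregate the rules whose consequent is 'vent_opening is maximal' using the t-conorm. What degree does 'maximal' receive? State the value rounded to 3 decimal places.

R1: dry=0.45, warm=0.47; OR[a + b − a·b] → w = 0.7085
R2: moderate=0.11, hot=0.37, moist=0.94; AND[a·b] → w = 0.0383
R3: ¬warm=1−0.47=0.53, dry=0.45, moderate=0.11; AND[a·b] → w = 0.0262
Rules with consequent 'maximal': {R1, R2, R3} → strengths 0.7085, 0.0383, 0.0262
Aggregate via t-conorm [a + b − a·b]: 0.7270

0.727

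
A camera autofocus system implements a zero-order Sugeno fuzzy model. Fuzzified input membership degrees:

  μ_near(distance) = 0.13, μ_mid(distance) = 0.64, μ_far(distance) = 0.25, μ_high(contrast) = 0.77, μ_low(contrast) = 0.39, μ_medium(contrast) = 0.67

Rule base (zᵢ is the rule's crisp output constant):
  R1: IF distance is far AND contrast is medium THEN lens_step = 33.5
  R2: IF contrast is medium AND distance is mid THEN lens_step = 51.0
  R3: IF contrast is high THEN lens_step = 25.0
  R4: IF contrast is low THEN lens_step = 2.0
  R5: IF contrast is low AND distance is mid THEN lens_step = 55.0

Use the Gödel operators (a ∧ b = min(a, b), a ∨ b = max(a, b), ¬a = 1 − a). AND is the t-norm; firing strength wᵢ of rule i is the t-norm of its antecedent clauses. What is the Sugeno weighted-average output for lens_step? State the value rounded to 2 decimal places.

R1 (z=33.5): far=0.25, medium=0.67; AND[min(a, b)] → w = 0.25
R2 (z=51.0): medium=0.67, mid=0.64; AND[min(a, b)] → w = 0.64
R3 (z=25.0): high=0.77 → w = 0.77
R4 (z=2.0): low=0.39 → w = 0.39
R5 (z=55.0): low=0.39, mid=0.64; AND[min(a, b)] → w = 0.39
Weighted average = (0.25·33.5 + 0.64·51.0 + 0.77·25.0 + 0.39·2.0 + 0.39·55.0) / (0.25 + 0.64 + 0.77 + 0.39 + 0.39)
  = 82.4950 / 2.4400 = 33.81

33.81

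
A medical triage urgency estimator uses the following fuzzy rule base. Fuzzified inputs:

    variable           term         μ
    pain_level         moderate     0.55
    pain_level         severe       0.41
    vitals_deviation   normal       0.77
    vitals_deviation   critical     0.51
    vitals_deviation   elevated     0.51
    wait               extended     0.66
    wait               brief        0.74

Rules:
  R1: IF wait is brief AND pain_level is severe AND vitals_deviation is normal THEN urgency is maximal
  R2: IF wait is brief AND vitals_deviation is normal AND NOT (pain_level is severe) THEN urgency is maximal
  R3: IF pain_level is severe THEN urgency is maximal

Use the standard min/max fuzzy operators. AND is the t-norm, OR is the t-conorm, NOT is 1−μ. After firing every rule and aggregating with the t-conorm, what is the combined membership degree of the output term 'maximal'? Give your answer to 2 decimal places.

R1: brief=0.74, severe=0.41, normal=0.77; AND[min(a, b)] → w = 0.41
R2: brief=0.74, normal=0.77, ¬severe=1−0.41=0.59; AND[min(a, b)] → w = 0.59
R3: severe=0.41 → w = 0.41
Rules with consequent 'maximal': {R1, R2, R3} → strengths 0.41, 0.59, 0.41
Aggregate via t-conorm [max(a, b)]: 0.59

0.59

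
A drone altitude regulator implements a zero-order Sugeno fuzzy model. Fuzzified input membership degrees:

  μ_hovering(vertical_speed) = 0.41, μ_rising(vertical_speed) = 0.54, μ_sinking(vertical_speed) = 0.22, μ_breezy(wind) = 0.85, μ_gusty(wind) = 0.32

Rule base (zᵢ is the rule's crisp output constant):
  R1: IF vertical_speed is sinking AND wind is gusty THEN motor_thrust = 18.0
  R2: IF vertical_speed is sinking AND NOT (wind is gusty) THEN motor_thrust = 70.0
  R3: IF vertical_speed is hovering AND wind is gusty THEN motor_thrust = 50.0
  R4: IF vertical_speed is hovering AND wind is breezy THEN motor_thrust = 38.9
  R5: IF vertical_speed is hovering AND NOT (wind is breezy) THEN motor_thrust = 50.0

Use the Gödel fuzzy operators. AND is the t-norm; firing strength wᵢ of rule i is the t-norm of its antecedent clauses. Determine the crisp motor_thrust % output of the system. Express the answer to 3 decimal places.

44.552

R1 (z=18.0): sinking=0.22, gusty=0.32; AND[min(a, b)] → w = 0.22
R2 (z=70.0): sinking=0.22, ¬gusty=1−0.32=0.68; AND[min(a, b)] → w = 0.22
R3 (z=50.0): hovering=0.41, gusty=0.32; AND[min(a, b)] → w = 0.32
R4 (z=38.9): hovering=0.41, breezy=0.85; AND[min(a, b)] → w = 0.41
R5 (z=50.0): hovering=0.41, ¬breezy=1−0.85=0.15; AND[min(a, b)] → w = 0.15
Weighted average = (0.22·18.0 + 0.22·70.0 + 0.32·50.0 + 0.41·38.9 + 0.15·50.0) / (0.22 + 0.22 + 0.32 + 0.41 + 0.15)
  = 58.8090 / 1.3200 = 44.552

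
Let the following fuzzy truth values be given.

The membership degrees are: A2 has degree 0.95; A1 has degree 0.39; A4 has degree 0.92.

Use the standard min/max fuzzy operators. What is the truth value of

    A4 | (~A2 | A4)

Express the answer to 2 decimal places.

~A2 = 1 − 0.95 = 0.05
~A2 | A4 = max(a, b) on (0.05, 0.92) = 0.92
A4 | (~A2 | A4) = max(a, b) on (0.92, 0.92) = 0.92

0.92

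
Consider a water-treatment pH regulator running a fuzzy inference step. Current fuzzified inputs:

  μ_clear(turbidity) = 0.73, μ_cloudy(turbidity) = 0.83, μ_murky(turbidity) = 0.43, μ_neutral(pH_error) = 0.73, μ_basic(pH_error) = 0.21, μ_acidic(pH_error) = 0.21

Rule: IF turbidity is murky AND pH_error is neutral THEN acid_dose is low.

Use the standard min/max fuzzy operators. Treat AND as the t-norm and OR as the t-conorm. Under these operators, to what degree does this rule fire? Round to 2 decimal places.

0.43

firing strength: murky=0.43, neutral=0.73; AND[min(a, b)] → w = 0.43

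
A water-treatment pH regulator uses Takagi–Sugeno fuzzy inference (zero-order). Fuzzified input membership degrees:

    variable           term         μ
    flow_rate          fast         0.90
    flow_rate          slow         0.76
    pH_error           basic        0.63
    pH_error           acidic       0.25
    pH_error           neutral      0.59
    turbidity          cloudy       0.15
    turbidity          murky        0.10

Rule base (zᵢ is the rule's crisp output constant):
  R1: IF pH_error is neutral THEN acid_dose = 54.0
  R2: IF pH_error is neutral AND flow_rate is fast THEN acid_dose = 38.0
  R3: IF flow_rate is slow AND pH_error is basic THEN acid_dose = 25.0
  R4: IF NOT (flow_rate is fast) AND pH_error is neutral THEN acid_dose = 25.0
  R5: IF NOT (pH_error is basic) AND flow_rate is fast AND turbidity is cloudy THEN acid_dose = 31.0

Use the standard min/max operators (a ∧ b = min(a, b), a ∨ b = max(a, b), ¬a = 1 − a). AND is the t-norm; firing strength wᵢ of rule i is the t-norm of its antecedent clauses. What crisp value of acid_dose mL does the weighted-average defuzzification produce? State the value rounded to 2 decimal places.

R1 (z=54.0): neutral=0.59 → w = 0.59
R2 (z=38.0): neutral=0.59, fast=0.90; AND[min(a, b)] → w = 0.59
R3 (z=25.0): slow=0.76, basic=0.63; AND[min(a, b)] → w = 0.63
R4 (z=25.0): ¬fast=1−0.90=0.10, neutral=0.59; AND[min(a, b)] → w = 0.10
R5 (z=31.0): ¬basic=1−0.63=0.37, fast=0.90, cloudy=0.15; AND[min(a, b)] → w = 0.15
Weighted average = (0.59·54.0 + 0.59·38.0 + 0.63·25.0 + 0.10·25.0 + 0.15·31.0) / (0.59 + 0.59 + 0.63 + 0.10 + 0.15)
  = 77.1800 / 2.0600 = 37.47

37.47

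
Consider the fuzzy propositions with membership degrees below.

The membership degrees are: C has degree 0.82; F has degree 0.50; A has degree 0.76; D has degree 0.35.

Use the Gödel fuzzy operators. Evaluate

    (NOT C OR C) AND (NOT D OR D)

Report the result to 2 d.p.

NOT C = 1 − 0.82 = 0.18
NOT C OR C = max(a, b) on (0.18, 0.82) = 0.82
NOT D = 1 − 0.35 = 0.65
NOT D OR D = max(a, b) on (0.65, 0.35) = 0.65
(NOT C OR C) AND (NOT D OR D) = min(a, b) on (0.82, 0.65) = 0.65

0.65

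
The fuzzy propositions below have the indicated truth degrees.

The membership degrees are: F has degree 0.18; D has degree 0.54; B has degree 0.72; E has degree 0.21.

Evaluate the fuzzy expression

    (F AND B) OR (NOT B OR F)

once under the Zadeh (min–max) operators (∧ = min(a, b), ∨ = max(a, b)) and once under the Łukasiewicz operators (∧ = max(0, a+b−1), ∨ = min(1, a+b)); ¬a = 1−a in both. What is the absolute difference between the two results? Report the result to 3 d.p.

Under Zadeh (min–max):
  F AND B = min(a, b) on (0.18, 0.72) = 0.18
  NOT B = 1 − 0.72 = 0.28
  NOT B OR F = max(a, b) on (0.28, 0.18) = 0.28
  (F AND B) OR (NOT B OR F) = max(a, b) on (0.18, 0.28) = 0.28
  → value = 0.2800
Under Łukasiewicz:
  F AND B = max(0, a+b−1) on (0.18, 0.72) = 0.00
  NOT B = 1 − 0.72 = 0.28
  NOT B OR F = min(1, a+b) on (0.28, 0.18) = 0.46
  (F AND B) OR (NOT B OR F) = min(1, a+b) on (0.00, 0.46) = 0.46
  → value = 0.4600
|0.2800 − 0.4600| = 0.180

0.180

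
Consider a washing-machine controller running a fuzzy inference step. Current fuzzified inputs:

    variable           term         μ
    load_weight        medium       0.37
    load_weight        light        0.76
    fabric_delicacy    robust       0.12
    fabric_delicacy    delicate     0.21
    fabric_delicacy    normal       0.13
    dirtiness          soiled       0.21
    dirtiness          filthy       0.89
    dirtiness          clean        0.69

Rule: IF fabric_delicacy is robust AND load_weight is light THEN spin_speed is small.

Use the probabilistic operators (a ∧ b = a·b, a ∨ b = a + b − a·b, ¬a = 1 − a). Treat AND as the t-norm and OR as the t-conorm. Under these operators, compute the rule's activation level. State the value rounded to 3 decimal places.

0.091

firing strength: robust=0.12, light=0.76; AND[a·b] → w = 0.0912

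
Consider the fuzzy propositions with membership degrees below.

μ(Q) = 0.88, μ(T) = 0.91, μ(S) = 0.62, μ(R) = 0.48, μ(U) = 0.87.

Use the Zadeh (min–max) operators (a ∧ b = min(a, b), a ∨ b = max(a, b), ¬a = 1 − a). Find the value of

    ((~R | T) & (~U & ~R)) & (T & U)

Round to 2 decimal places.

~R = 1 − 0.48 = 0.52
~R | T = max(a, b) on (0.52, 0.91) = 0.91
~U = 1 − 0.87 = 0.13
~R = 1 − 0.48 = 0.52
~U & ~R = min(a, b) on (0.13, 0.52) = 0.13
(~R | T) & (~U & ~R) = min(a, b) on (0.91, 0.13) = 0.13
T & U = min(a, b) on (0.91, 0.87) = 0.87
((~R | T) & (~U & ~R)) & (T & U) = min(a, b) on (0.13, 0.87) = 0.13

0.13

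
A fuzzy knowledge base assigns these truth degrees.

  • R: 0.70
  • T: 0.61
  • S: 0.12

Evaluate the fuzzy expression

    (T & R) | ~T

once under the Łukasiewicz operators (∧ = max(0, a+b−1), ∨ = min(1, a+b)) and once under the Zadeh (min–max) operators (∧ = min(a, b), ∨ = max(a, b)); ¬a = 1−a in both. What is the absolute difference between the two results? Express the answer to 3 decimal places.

Under Łukasiewicz:
  T & R = max(0, a+b−1) on (0.61, 0.70) = 0.31
  ~T = 1 − 0.61 = 0.39
  (T & R) | ~T = min(1, a+b) on (0.31, 0.39) = 0.70
  → value = 0.7000
Under Zadeh (min–max):
  T & R = min(a, b) on (0.61, 0.70) = 0.61
  ~T = 1 − 0.61 = 0.39
  (T & R) | ~T = max(a, b) on (0.61, 0.39) = 0.61
  → value = 0.6100
|0.7000 − 0.6100| = 0.090

0.090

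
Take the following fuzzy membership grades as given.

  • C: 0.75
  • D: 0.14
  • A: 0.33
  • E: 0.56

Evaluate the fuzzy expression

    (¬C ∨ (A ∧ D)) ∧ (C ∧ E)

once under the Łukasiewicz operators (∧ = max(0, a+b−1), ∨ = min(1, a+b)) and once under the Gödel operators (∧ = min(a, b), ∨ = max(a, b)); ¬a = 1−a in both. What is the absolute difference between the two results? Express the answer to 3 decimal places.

0.250

Under Łukasiewicz:
  ¬C = 1 − 0.75 = 0.25
  A ∧ D = max(0, a+b−1) on (0.33, 0.14) = 0.00
  ¬C ∨ (A ∧ D) = min(1, a+b) on (0.25, 0.00) = 0.25
  C ∧ E = max(0, a+b−1) on (0.75, 0.56) = 0.31
  (¬C ∨ (A ∧ D)) ∧ (C ∧ E) = max(0, a+b−1) on (0.25, 0.31) = 0.00
  → value = 0.0000
Under Gödel:
  ¬C = 1 − 0.75 = 0.25
  A ∧ D = min(a, b) on (0.33, 0.14) = 0.14
  ¬C ∨ (A ∧ D) = max(a, b) on (0.25, 0.14) = 0.25
  C ∧ E = min(a, b) on (0.75, 0.56) = 0.56
  (¬C ∨ (A ∧ D)) ∧ (C ∧ E) = min(a, b) on (0.25, 0.56) = 0.25
  → value = 0.2500
|0.0000 − 0.2500| = 0.250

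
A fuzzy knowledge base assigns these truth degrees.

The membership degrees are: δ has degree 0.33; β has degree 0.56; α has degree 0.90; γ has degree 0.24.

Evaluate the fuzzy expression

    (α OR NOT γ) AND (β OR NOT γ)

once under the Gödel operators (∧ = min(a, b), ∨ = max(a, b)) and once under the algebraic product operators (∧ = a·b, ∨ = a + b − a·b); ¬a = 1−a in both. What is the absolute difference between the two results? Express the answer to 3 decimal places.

0.113

Under Gödel:
  NOT γ = 1 − 0.24 = 0.76
  α OR NOT γ = max(a, b) on (0.90, 0.76) = 0.90
  NOT γ = 1 − 0.24 = 0.76
  β OR NOT γ = max(a, b) on (0.56, 0.76) = 0.76
  (α OR NOT γ) AND (β OR NOT γ) = min(a, b) on (0.90, 0.76) = 0.76
  → value = 0.7600
Under algebraic product:
  NOT γ = 1 − 0.2400 = 0.7600
  α OR NOT γ = a + b − a·b on (0.9000, 0.7600) = 0.9760
  NOT γ = 1 − 0.2400 = 0.7600
  β OR NOT γ = a + b − a·b on (0.5600, 0.7600) = 0.8944
  (α OR NOT γ) AND (β OR NOT γ) = a·b on (0.9760, 0.8944) = 0.8729
  → value = 0.8729
|0.7600 − 0.8729| = 0.113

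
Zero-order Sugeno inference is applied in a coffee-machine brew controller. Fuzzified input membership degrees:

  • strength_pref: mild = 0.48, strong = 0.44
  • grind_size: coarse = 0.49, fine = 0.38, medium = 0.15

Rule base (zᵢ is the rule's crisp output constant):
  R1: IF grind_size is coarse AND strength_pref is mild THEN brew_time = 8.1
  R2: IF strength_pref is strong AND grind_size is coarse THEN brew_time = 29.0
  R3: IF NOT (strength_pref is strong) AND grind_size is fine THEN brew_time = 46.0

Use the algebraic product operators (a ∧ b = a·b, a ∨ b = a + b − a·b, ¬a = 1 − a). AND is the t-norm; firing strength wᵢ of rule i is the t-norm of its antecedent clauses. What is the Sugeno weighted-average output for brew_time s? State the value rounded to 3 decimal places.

R1 (z=8.1): coarse=0.49, mild=0.48; AND[a·b] → w = 0.2352
R2 (z=29.0): strong=0.44, coarse=0.49; AND[a·b] → w = 0.2156
R3 (z=46.0): ¬strong=1−0.44=0.56, fine=0.38; AND[a·b] → w = 0.2128
Weighted average = (0.2352·8.1 + 0.2156·29.0 + 0.2128·46.0) / (0.2352 + 0.2156 + 0.2128)
  = 17.9463 / 0.6636 = 27.044

27.044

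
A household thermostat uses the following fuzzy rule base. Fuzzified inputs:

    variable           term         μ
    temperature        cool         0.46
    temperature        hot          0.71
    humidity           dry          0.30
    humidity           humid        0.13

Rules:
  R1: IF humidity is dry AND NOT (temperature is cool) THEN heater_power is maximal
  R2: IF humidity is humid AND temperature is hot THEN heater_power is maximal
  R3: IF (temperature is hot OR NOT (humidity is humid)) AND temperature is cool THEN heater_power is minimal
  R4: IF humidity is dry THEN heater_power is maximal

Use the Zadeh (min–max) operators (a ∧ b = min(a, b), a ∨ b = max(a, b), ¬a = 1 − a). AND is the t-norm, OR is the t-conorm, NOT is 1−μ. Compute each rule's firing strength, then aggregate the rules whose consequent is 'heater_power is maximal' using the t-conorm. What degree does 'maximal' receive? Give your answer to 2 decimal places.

0.30

R1: dry=0.30, ¬cool=1−0.46=0.54; AND[min(a, b)] → w = 0.30
R2: humid=0.13, hot=0.71; AND[min(a, b)] → w = 0.13
R3: (hot=0.71 OR ¬humid=1−0.13=0.87) = 0.87; AND[min(a, b)] with cool=0.46 → w = 0.46
R4: dry=0.30 → w = 0.30
Rules with consequent 'maximal': {R1, R2, R4} → strengths 0.30, 0.13, 0.30
Aggregate via t-conorm [max(a, b)]: 0.30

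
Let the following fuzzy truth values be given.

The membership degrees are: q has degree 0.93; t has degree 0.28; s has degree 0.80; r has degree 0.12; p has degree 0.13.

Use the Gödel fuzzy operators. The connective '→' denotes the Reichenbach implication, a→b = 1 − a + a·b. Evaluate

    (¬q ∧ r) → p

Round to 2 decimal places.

¬q = 1 − 0.93 = 0.07
¬q ∧ r = min(a, b) on (0.07, 0.12) = 0.07
(¬q ∧ r) → p  [Reichenbach: 1 − a + a·b] with a=0.07, b=0.13 → 0.94

0.94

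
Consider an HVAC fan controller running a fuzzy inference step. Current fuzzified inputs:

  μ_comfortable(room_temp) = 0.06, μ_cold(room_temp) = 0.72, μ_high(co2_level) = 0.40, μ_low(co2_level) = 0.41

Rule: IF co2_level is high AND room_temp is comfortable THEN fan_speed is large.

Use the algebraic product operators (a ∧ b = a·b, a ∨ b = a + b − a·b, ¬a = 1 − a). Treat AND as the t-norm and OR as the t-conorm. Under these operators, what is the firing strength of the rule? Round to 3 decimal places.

0.024

firing strength: high=0.40, comfortable=0.06; AND[a·b] → w = 0.0240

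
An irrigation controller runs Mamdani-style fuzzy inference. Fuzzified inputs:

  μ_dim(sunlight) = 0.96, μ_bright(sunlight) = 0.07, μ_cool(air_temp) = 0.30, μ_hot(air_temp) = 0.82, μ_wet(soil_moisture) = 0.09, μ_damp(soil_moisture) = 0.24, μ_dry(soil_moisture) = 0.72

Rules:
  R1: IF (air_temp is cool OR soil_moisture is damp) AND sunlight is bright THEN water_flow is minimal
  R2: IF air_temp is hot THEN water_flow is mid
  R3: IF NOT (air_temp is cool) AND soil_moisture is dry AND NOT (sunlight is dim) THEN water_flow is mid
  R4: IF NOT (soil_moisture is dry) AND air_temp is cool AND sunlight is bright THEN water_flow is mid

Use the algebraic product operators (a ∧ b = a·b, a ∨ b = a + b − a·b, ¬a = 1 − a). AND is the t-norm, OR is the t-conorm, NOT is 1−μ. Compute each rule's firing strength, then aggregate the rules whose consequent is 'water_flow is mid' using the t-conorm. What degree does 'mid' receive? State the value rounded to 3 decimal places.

0.825

R1: (cool=0.30 OR damp=0.24) = 0.4680; AND[a·b] with bright=0.07 → w = 0.0328
R2: hot=0.82 → w = 0.8200
R3: ¬cool=1−0.30=0.70, dry=0.72, ¬dim=1−0.96=0.04; AND[a·b] → w = 0.0202
R4: ¬dry=1−0.72=0.28, cool=0.30, bright=0.07; AND[a·b] → w = 0.0059
Rules with consequent 'mid': {R2, R3, R4} → strengths 0.8200, 0.0202, 0.0059
Aggregate via t-conorm [a + b − a·b]: 0.8247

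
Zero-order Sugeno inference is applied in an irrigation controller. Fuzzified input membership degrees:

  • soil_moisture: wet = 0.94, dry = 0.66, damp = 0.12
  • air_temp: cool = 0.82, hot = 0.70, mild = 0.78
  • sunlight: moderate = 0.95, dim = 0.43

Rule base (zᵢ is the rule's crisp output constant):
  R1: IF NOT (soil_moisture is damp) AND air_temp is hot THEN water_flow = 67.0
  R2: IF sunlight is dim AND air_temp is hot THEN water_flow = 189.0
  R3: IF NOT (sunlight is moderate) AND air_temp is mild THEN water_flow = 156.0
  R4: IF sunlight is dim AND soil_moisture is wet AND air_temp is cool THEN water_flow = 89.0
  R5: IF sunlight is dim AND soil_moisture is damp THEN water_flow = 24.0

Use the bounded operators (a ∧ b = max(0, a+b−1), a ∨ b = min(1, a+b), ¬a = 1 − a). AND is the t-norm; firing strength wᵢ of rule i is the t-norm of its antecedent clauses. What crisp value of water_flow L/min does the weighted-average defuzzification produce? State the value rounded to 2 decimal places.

R1 (z=67.0): ¬damp=1−0.12=0.88, hot=0.70; AND[max(0, a+b−1)] → w = 0.58
R2 (z=189.0): dim=0.43, hot=0.70; AND[max(0, a+b−1)] → w = 0.13
R3 (z=156.0): ¬moderate=1−0.95=0.05, mild=0.78; AND[max(0, a+b−1)] → w = 0.00
R4 (z=89.0): dim=0.43, wet=0.94, cool=0.82; AND[max(0, a+b−1)] → w = 0.19
R5 (z=24.0): dim=0.43, damp=0.12; AND[max(0, a+b−1)] → w = 0.00
Weighted average = (0.58·67.0 + 0.13·189.0 + 0.00·156.0 + 0.19·89.0 + 0.00·24.0) / (0.58 + 0.13 + 0.00 + 0.19 + 0.00)
  = 80.3400 / 0.9000 = 89.27

89.27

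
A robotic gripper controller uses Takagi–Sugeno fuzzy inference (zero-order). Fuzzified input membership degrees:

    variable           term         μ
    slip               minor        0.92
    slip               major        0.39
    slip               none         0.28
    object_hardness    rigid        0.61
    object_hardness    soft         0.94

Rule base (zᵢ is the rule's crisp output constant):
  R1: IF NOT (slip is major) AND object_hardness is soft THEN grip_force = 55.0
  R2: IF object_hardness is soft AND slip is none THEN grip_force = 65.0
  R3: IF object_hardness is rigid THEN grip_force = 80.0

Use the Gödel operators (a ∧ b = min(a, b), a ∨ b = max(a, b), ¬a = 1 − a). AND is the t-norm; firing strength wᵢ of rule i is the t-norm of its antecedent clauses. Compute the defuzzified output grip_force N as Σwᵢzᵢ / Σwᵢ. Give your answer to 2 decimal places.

R1 (z=55.0): ¬major=1−0.39=0.61, soft=0.94; AND[min(a, b)] → w = 0.61
R2 (z=65.0): soft=0.94, none=0.28; AND[min(a, b)] → w = 0.28
R3 (z=80.0): rigid=0.61 → w = 0.61
Weighted average = (0.61·55.0 + 0.28·65.0 + 0.61·80.0) / (0.61 + 0.28 + 0.61)
  = 100.5500 / 1.5000 = 67.03

67.03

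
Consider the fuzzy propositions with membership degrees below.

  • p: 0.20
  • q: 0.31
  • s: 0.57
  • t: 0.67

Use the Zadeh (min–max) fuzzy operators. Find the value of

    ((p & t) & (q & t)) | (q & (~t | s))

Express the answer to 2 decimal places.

0.31

p & t = min(a, b) on (0.20, 0.67) = 0.20
q & t = min(a, b) on (0.31, 0.67) = 0.31
(p & t) & (q & t) = min(a, b) on (0.20, 0.31) = 0.20
~t = 1 − 0.67 = 0.33
~t | s = max(a, b) on (0.33, 0.57) = 0.57
q & (~t | s) = min(a, b) on (0.31, 0.57) = 0.31
((p & t) & (q & t)) | (q & (~t | s)) = max(a, b) on (0.20, 0.31) = 0.31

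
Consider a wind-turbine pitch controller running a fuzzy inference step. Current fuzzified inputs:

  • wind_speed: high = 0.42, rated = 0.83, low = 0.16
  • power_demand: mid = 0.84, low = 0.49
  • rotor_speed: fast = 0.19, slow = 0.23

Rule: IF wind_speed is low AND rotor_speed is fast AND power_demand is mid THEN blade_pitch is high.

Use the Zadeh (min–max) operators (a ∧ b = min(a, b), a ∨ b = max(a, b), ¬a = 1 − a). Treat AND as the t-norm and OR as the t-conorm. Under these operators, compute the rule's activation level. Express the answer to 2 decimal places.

0.16

firing strength: low=0.16, fast=0.19, mid=0.84; AND[min(a, b)] → w = 0.16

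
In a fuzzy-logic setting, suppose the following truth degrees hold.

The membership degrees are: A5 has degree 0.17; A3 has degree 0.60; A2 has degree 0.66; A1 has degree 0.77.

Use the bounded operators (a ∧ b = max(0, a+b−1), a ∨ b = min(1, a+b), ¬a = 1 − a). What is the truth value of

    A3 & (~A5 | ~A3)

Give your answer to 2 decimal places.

~A5 = 1 − 0.17 = 0.83
~A3 = 1 − 0.60 = 0.40
~A5 | ~A3 = min(1, a+b) on (0.83, 0.40) = 1.00
A3 & (~A5 | ~A3) = max(0, a+b−1) on (0.60, 1.00) = 0.60

0.60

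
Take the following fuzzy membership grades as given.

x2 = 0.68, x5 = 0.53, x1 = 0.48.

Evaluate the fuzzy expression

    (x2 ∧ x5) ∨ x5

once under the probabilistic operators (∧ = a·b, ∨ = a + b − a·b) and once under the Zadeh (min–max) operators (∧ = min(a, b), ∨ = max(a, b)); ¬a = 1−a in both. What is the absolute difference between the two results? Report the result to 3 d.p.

Under probabilistic:
  x2 ∧ x5 = a·b on (0.6800, 0.5300) = 0.3604
  (x2 ∧ x5) ∨ x5 = a + b − a·b on (0.3604, 0.5300) = 0.6994
  → value = 0.6994
Under Zadeh (min–max):
  x2 ∧ x5 = min(a, b) on (0.68, 0.53) = 0.53
  (x2 ∧ x5) ∨ x5 = max(a, b) on (0.53, 0.53) = 0.53
  → value = 0.5300
|0.6994 − 0.5300| = 0.169

0.169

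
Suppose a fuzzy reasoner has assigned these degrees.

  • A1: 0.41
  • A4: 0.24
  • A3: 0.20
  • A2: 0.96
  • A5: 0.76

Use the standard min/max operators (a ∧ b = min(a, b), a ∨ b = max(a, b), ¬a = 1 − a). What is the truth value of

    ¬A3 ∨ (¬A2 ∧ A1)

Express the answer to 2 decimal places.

¬A3 = 1 − 0.20 = 0.80
¬A2 = 1 − 0.96 = 0.04
¬A2 ∧ A1 = min(a, b) on (0.04, 0.41) = 0.04
¬A3 ∨ (¬A2 ∧ A1) = max(a, b) on (0.80, 0.04) = 0.80

0.80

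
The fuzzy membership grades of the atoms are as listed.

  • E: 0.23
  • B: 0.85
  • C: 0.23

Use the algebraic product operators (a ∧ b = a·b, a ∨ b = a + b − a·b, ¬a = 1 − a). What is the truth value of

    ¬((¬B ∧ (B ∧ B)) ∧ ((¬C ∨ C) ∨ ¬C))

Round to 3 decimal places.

0.896

¬B = 1 − 0.8500 = 0.1500
B ∧ B = a·b on (0.8500, 0.8500) = 0.7225
¬B ∧ (B ∧ B) = a·b on (0.1500, 0.7225) = 0.1084
¬C = 1 − 0.2300 = 0.7700
¬C ∨ C = a + b − a·b on (0.7700, 0.2300) = 0.8229
¬C = 1 − 0.2300 = 0.7700
(¬C ∨ C) ∨ ¬C = a + b − a·b on (0.8229, 0.7700) = 0.9593
(¬B ∧ (B ∧ B)) ∧ ((¬C ∨ C) ∨ ¬C) = a·b on (0.1084, 0.9593) = 0.1040
¬((¬B ∧ (B ∧ B)) ∧ ((¬C ∨ C) ∨ ¬C)) = 1 − 0.1040 = 0.8960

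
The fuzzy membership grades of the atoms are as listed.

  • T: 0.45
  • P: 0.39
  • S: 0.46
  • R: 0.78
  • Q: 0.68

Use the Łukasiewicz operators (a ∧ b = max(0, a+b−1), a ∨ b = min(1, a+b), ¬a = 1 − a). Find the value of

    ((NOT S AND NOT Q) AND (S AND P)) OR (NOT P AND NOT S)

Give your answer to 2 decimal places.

NOT S = 1 − 0.46 = 0.54
NOT Q = 1 − 0.68 = 0.32
NOT S AND NOT Q = max(0, a+b−1) on (0.54, 0.32) = 0.00
S AND P = max(0, a+b−1) on (0.46, 0.39) = 0.00
(NOT S AND NOT Q) AND (S AND P) = max(0, a+b−1) on (0.00, 0.00) = 0.00
NOT P = 1 − 0.39 = 0.61
NOT S = 1 − 0.46 = 0.54
NOT P AND NOT S = max(0, a+b−1) on (0.61, 0.54) = 0.15
((NOT S AND NOT Q) AND (S AND P)) OR (NOT P AND NOT S) = min(1, a+b) on (0.00, 0.15) = 0.15

0.15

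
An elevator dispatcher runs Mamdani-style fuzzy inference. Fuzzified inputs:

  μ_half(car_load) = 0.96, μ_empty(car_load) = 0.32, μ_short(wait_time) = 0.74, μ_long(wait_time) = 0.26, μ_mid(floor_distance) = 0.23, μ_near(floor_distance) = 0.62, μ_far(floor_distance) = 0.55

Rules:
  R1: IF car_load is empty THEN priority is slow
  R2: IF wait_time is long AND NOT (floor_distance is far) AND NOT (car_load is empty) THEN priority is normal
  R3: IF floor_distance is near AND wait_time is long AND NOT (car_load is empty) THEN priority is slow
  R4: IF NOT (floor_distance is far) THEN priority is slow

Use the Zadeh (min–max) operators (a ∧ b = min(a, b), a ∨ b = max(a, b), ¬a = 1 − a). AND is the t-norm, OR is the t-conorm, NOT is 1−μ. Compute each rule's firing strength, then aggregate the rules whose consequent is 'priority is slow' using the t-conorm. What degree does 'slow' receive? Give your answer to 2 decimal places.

R1: empty=0.32 → w = 0.32
R2: long=0.26, ¬far=1−0.55=0.45, ¬empty=1−0.32=0.68; AND[min(a, b)] → w = 0.26
R3: near=0.62, long=0.26, ¬empty=1−0.32=0.68; AND[min(a, b)] → w = 0.26
R4: ¬far=1−0.55=0.45 → w = 0.45
Rules with consequent 'slow': {R1, R3, R4} → strengths 0.32, 0.26, 0.45
Aggregate via t-conorm [max(a, b)]: 0.45

0.45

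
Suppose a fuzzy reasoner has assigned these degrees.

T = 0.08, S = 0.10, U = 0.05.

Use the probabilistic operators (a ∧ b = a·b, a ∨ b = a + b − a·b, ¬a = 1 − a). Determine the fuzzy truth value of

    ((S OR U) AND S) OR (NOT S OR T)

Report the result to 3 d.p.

0.909

S OR U = a + b − a·b on (0.1000, 0.0500) = 0.1450
(S OR U) AND S = a·b on (0.1450, 0.1000) = 0.0145
NOT S = 1 − 0.1000 = 0.9000
NOT S OR T = a + b − a·b on (0.9000, 0.0800) = 0.9080
((S OR U) AND S) OR (NOT S OR T) = a + b − a·b on (0.0145, 0.9080) = 0.9093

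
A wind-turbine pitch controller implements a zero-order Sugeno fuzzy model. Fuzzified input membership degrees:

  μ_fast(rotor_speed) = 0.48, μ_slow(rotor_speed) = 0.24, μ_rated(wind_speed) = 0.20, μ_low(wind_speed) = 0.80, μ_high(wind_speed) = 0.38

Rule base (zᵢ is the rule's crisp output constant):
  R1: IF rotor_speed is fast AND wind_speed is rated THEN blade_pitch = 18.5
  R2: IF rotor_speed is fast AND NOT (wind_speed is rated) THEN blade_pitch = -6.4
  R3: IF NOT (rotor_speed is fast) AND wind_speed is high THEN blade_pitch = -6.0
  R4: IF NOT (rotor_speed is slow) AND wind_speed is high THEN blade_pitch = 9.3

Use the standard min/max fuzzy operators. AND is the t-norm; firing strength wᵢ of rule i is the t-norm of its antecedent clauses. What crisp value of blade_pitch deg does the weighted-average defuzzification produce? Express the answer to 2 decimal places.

1.31

R1 (z=18.5): fast=0.48, rated=0.20; AND[min(a, b)] → w = 0.20
R2 (z=-6.4): fast=0.48, ¬rated=1−0.20=0.80; AND[min(a, b)] → w = 0.48
R3 (z=-6.0): ¬fast=1−0.48=0.52, high=0.38; AND[min(a, b)] → w = 0.38
R4 (z=9.3): ¬slow=1−0.24=0.76, high=0.38; AND[min(a, b)] → w = 0.38
Weighted average = (0.20·18.5 + 0.48·-6.4 + 0.38·-6.0 + 0.38·9.3) / (0.20 + 0.48 + 0.38 + 0.38)
  = 1.8820 / 1.4400 = 1.31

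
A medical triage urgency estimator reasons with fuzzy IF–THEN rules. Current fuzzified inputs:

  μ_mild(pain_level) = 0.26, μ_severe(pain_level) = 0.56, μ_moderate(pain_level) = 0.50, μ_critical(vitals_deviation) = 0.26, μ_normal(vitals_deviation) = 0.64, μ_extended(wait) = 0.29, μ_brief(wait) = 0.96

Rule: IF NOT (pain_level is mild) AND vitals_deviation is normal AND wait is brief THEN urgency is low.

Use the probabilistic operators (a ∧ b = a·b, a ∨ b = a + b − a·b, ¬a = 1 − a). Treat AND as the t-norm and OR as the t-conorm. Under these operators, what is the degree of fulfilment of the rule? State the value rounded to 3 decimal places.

firing strength: ¬mild=1−0.26=0.74, normal=0.64, brief=0.96; AND[a·b] → w = 0.4547

0.455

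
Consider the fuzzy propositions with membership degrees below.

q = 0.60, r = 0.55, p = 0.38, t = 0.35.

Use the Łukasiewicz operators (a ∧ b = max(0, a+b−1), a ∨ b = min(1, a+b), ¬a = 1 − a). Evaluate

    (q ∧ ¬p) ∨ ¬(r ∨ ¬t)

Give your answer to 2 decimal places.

¬p = 1 − 0.38 = 0.62
q ∧ ¬p = max(0, a+b−1) on (0.60, 0.62) = 0.22
¬t = 1 − 0.35 = 0.65
r ∨ ¬t = min(1, a+b) on (0.55, 0.65) = 1.00
¬(r ∨ ¬t) = 1 − 1.00 = 0.00
(q ∧ ¬p) ∨ ¬(r ∨ ¬t) = min(1, a+b) on (0.22, 0.00) = 0.22

0.22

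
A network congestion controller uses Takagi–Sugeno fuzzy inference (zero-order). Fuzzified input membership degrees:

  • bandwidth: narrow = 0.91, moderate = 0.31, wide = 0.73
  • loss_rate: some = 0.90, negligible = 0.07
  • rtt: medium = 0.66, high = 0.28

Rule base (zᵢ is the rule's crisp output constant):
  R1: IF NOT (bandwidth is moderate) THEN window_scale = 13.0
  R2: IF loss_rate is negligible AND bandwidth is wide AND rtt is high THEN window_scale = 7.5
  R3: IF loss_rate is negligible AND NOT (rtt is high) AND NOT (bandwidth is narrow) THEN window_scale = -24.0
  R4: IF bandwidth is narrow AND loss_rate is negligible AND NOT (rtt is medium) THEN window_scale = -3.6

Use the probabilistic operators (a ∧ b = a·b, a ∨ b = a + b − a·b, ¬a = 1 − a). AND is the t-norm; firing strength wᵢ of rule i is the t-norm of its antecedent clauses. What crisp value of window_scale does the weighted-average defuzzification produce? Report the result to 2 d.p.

12.17

R1 (z=13.0): ¬moderate=1−0.31=0.69 → w = 0.6900
R2 (z=7.5): negligible=0.07, wide=0.73, high=0.28; AND[a·b] → w = 0.0143
R3 (z=-24.0): negligible=0.07, ¬high=1−0.28=0.72, ¬narrow=1−0.91=0.09; AND[a·b] → w = 0.0045
R4 (z=-3.6): narrow=0.91, negligible=0.07, ¬medium=1−0.66=0.34; AND[a·b] → w = 0.0217
Weighted average = (0.6900·13.0 + 0.0143·7.5 + 0.0045·-24.0 + 0.0217·-3.6) / (0.6900 + 0.0143 + 0.0045 + 0.0217)
  = 8.8905 / 0.7305 = 12.17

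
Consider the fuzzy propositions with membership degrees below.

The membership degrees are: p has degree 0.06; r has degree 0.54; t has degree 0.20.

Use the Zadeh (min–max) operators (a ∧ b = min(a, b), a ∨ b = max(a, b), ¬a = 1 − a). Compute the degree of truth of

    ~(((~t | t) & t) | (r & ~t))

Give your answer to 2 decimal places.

0.46

~t = 1 − 0.20 = 0.80
~t | t = max(a, b) on (0.80, 0.20) = 0.80
(~t | t) & t = min(a, b) on (0.80, 0.20) = 0.20
~t = 1 − 0.20 = 0.80
r & ~t = min(a, b) on (0.54, 0.80) = 0.54
((~t | t) & t) | (r & ~t) = max(a, b) on (0.20, 0.54) = 0.54
~(((~t | t) & t) | (r & ~t)) = 1 − 0.54 = 0.46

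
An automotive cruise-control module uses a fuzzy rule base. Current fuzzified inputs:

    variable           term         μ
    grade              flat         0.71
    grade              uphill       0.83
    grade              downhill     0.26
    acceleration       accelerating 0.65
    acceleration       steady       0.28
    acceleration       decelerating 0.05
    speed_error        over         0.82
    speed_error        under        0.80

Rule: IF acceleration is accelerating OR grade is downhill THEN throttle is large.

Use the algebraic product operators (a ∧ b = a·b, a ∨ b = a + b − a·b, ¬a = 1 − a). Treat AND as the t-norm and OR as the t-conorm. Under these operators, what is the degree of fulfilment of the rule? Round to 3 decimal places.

0.741

firing strength: accelerating=0.65, downhill=0.26; OR[a + b − a·b] → w = 0.7410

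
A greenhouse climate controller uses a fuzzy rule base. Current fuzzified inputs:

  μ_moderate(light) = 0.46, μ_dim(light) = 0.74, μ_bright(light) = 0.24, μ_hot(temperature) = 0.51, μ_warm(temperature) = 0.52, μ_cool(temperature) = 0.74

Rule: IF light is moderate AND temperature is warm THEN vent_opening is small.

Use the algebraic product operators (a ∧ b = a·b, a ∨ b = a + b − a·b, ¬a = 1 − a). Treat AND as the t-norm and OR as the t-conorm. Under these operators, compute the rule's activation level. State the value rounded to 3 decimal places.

firing strength: moderate=0.46, warm=0.52; AND[a·b] → w = 0.2392

0.239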